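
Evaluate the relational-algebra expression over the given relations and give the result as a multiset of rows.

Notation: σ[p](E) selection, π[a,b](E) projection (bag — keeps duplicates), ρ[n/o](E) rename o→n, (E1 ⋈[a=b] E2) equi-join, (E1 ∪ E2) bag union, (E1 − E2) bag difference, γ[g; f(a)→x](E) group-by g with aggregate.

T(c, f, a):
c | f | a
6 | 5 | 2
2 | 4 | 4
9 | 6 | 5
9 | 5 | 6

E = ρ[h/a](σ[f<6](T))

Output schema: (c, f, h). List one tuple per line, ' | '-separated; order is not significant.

Per-node cardinality:
  T → 4
  σ[f<6](T) → 3
  ρ[h/a](σ[f<6](T)) → 3

== RESULT ==
c | f | h
2 | 4 | 4
6 | 5 | 2
9 | 5 | 6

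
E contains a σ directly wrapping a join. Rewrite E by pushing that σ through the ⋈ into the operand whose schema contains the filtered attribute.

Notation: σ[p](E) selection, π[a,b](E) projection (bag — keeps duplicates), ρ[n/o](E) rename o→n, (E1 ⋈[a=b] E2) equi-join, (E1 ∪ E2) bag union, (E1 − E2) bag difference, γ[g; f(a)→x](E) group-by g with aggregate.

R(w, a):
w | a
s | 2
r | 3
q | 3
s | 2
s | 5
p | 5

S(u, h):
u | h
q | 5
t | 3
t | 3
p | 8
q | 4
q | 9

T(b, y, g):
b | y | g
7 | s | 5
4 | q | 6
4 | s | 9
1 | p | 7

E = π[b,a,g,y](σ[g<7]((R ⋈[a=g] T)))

σ filters on g, owned by the right side.
E' = π[b,a,g,y]((R ⋈[a=g] σ[g<7](T)))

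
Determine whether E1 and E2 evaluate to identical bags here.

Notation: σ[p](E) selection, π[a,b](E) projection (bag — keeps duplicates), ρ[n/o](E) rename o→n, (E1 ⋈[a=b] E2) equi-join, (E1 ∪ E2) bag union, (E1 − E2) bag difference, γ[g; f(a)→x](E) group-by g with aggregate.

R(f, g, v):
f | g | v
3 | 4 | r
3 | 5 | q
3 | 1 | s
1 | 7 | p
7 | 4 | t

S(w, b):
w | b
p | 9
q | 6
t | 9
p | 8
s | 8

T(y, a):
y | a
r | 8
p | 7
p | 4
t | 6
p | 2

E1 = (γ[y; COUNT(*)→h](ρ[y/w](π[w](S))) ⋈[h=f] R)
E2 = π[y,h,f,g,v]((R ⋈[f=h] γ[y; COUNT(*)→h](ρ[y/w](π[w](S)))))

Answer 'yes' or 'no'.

E1 row counts bottom-up:
  S → 5
  π[w](S) → 5
  ρ[y/w](π[w](S)) → 5
  γ[y; COUNT(*)→h](ρ[y/w](π[w](S))) → 4
  R → 5
  (γ[y; COUNT(*)→h](ρ[y/w](π[w](S))) ⋈[h=f] R) → 3
E2 row counts bottom-up:
  R → 5
  S → 5
  π[w](S) → 5
  ρ[y/w](π[w](S)) → 5
  γ[y; COUNT(*)→h](ρ[y/w](π[w](S))) → 4
  (R ⋈[f=h] γ[y; COUNT(*)→h](ρ[y/w](π[w](S)))) → 3
  π[y,h,f,g,v]((R ⋈[f=h] γ[y; COUNT(*)→h](ρ[y/w](π[w](S))))) → 3

E1 and E2 produce the same multiset:
y | h | f | g | v
q | 1 | 1 | 7 | p
s | 1 | 1 | 7 | p
t | 1 | 1 | 7 | p

yes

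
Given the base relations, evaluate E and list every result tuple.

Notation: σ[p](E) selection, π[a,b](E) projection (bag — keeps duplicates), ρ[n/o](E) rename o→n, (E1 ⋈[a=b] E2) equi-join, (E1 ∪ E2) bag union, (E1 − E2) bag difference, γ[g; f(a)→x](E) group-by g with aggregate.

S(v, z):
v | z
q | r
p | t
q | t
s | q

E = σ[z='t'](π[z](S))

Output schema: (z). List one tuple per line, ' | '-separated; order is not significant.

Per-node cardinality:
  S → 4
  π[z](S) → 4
  σ[z='t'](π[z](S)) → 2

== RESULT ==
z
t
t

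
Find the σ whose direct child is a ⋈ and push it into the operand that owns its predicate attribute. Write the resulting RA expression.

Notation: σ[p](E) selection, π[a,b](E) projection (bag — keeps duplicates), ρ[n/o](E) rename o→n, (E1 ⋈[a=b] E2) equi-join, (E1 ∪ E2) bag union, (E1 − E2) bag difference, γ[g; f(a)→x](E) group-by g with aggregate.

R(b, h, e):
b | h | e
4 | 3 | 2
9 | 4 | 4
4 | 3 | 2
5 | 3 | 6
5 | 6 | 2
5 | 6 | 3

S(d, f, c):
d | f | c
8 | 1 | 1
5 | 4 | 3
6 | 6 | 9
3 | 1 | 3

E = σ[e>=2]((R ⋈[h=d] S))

σ filters on e, owned by the left side.
E' = (σ[e>=2](R) ⋈[h=d] S)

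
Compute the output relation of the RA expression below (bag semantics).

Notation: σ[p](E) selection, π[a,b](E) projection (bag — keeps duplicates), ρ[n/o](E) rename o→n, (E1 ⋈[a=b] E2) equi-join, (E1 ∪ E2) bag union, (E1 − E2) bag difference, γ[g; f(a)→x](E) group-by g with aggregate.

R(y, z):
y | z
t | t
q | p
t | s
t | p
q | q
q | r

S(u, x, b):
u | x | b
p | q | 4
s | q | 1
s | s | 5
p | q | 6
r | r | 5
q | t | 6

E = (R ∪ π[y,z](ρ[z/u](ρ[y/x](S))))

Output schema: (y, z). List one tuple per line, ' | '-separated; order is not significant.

Row counts bottom-up:
  R → 6
  S → 6
  ρ[y/x](S) → 6
  ρ[z/u](ρ[y/x](S)) → 6
  π[y,z](ρ[z/u](ρ[y/x](S))) → 6
  (R ∪ π[y,z](ρ[z/u](ρ[y/x](S)))) → 12

== RESULT ==
y | z
q | p
q | p
q | p
q | q
q | r
q | s
r | r
s | s
t | p
t | q
t | s
t | t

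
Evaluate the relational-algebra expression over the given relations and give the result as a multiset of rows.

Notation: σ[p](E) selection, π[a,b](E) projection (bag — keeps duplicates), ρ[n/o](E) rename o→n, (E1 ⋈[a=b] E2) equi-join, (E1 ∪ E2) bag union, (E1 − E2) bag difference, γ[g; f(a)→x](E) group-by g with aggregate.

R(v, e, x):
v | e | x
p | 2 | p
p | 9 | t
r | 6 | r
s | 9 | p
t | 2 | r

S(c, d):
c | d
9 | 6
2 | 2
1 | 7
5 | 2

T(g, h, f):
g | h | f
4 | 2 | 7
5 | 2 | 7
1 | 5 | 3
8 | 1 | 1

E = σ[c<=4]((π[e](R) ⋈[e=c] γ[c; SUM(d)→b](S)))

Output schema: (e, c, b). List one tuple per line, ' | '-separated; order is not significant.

Per-node cardinality:
  R → 5
  π[e](R) → 5
  S → 4
  γ[c; SUM(d)→b](S) → 4
  (π[e](R) ⋈[e=c] γ[c; SUM(d)→b](S)) → 4
  σ[c<=4]((π[e](R) ⋈[e=c] γ[c; SUM(d)→b](S))) → 2

== RESULT ==
e | c | b
2 | 2 | 2
2 | 2 | 2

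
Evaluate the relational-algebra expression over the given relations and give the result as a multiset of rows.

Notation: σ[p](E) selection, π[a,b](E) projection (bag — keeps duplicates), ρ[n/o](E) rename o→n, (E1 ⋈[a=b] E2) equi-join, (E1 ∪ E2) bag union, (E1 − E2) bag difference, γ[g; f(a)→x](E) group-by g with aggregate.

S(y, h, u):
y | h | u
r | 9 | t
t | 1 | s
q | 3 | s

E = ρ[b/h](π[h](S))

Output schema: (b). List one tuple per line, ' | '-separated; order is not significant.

Stepwise |·|:
  S → 3
  π[h](S) → 3
  ρ[b/h](π[h](S)) → 3

== RESULT ==
b
1
3
9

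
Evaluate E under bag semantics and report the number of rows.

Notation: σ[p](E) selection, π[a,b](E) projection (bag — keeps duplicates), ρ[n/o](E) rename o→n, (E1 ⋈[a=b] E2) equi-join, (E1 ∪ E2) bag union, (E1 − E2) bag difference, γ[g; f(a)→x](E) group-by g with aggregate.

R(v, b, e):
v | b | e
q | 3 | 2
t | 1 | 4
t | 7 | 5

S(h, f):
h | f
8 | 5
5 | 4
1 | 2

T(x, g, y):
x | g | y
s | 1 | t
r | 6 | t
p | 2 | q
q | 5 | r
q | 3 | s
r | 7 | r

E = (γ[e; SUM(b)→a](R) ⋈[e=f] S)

Per-node cardinality:
  R → 3
  γ[e; SUM(b)→a](R) → 3
  S → 3
  (γ[e; SUM(b)→a](R) ⋈[e=f] S) → 3

|E| = 3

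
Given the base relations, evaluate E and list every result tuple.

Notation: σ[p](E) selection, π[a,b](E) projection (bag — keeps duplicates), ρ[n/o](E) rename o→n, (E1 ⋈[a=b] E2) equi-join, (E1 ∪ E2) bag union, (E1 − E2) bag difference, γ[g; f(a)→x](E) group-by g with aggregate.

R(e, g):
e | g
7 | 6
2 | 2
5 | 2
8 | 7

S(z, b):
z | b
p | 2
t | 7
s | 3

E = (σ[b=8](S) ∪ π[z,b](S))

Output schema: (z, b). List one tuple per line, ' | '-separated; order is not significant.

Row counts bottom-up:
  S → 3
  σ[b=8](S) → 0
  S → 3
  π[z,b](S) → 3
  (σ[b=8](S) ∪ π[z,b](S)) → 3

== RESULT ==
z | b
p | 2
s | 3
t | 7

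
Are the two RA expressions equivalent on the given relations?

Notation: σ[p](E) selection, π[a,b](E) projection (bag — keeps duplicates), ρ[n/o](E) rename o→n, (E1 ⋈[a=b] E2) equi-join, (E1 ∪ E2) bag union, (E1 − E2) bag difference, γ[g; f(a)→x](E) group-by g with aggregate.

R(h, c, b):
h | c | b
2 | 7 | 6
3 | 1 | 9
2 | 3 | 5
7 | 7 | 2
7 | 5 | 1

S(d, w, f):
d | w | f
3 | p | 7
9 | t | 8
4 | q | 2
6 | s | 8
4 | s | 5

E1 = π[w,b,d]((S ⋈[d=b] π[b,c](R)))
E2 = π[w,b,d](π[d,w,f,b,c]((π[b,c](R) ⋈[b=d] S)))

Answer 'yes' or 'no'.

E1 stepwise |·|:
  S → 5
  R → 5
  π[b,c](R) → 5
  (S ⋈[d=b] π[b,c](R)) → 2
  π[w,b,d]((S ⋈[d=b] π[b,c](R))) → 2
E2 stepwise |·|:
  R → 5
  π[b,c](R) → 5
  S → 5
  (π[b,c](R) ⋈[b=d] S) → 2
  π[d,w,f,b,c]((π[b,c](R) ⋈[b=d] S)) → 2
  π[w,b,d](π[d,w,f,b,c]((π[b,c](R) ⋈[b=d] S))) → 2

E1 and E2 produce the same multiset:
w | b | d
s | 6 | 6
t | 9 | 9

yes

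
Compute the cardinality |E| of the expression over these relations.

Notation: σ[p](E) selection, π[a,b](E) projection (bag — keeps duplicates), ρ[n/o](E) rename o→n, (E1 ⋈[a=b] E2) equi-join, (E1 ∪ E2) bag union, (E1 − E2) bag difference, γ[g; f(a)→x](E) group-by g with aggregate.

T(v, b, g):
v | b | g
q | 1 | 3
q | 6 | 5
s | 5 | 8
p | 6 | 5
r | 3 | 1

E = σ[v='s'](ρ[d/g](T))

Row counts bottom-up:
  T → 5
  ρ[d/g](T) → 5
  σ[v='s'](ρ[d/g](T)) → 1

|E| = 1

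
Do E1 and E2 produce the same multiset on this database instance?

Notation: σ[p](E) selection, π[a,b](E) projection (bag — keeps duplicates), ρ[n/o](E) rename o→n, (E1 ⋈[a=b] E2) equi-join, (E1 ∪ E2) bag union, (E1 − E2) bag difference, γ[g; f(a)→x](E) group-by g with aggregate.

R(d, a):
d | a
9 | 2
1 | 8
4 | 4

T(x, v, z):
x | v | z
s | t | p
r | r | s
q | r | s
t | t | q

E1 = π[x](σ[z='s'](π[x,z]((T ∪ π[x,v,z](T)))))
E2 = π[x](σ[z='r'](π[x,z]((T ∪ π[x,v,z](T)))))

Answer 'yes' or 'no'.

E1 subexpression sizes:
  T → 4
  T → 4
  π[x,v,z](T) → 4
  (T ∪ π[x,v,z](T)) → 8
  π[x,z]((T ∪ π[x,v,z](T))) → 8
  σ[z='s'](π[x,z]((T ∪ π[x,v,z](T)))) → 4
  π[x](σ[z='s'](π[x,z]((T ∪ π[x,v,z](T))))) → 4
E2 subexpression sizes:
  T → 4
  T → 4
  π[x,v,z](T) → 4
  (T ∪ π[x,v,z](T)) → 8
  π[x,z]((T ∪ π[x,v,z](T))) → 8
  σ[z='r'](π[x,z]((T ∪ π[x,v,z](T)))) → 0
  π[x](σ[z='r'](π[x,z]((T ∪ π[x,v,z](T))))) → 0

E1 result:
x
q
q
r
r
E2 result:
x
(0 rows)
Witness: ('q',) appears 2× in E1 but 0× in E2.

no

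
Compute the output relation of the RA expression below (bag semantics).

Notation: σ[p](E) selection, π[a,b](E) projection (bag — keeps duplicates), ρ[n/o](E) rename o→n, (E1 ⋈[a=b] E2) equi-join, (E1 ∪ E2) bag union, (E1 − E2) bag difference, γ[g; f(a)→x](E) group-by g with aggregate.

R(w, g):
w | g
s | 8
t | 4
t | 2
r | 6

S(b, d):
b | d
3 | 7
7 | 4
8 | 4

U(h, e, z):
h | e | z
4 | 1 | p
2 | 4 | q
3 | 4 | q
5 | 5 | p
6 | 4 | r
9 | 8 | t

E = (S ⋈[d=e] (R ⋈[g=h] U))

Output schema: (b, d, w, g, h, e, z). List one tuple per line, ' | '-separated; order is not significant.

Per-node cardinality:
  S → 3
  R → 4
  U → 6
  (R ⋈[g=h] U) → 3
  (S ⋈[d=e] (R ⋈[g=h] U)) → 4

== RESULT ==
b | d | w | g | h | e | z
7 | 4 | r | 6 | 6 | 4 | r
7 | 4 | t | 2 | 2 | 4 | q
8 | 4 | r | 6 | 6 | 4 | r
8 | 4 | t | 2 | 2 | 4 | q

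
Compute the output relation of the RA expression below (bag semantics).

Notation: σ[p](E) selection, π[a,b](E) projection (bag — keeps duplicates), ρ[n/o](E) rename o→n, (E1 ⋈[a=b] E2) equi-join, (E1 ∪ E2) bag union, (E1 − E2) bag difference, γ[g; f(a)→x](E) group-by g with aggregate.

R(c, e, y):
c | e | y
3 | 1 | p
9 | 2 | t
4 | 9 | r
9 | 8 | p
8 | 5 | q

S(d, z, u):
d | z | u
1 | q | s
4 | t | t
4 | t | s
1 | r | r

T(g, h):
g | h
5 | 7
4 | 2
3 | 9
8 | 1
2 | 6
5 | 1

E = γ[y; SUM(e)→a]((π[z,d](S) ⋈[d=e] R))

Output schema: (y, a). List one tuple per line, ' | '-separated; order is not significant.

Row counts bottom-up:
  S → 4
  π[z,d](S) → 4
  R → 5
  (π[z,d](S) ⋈[d=e] R) → 2
  γ[y; SUM(e)→a]((π[z,d](S) ⋈[d=e] R)) → 1

== RESULT ==
y | a
p | 2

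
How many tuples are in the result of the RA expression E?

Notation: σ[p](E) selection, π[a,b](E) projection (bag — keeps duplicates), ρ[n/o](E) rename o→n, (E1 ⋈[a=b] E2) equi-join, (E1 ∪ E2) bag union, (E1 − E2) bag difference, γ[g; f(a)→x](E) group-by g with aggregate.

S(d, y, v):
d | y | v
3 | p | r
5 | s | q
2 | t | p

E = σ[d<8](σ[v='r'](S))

Stepwise |·|:
  S → 3
  σ[v='r'](S) → 1
  σ[d<8](σ[v='r'](S)) → 1

|E| = 1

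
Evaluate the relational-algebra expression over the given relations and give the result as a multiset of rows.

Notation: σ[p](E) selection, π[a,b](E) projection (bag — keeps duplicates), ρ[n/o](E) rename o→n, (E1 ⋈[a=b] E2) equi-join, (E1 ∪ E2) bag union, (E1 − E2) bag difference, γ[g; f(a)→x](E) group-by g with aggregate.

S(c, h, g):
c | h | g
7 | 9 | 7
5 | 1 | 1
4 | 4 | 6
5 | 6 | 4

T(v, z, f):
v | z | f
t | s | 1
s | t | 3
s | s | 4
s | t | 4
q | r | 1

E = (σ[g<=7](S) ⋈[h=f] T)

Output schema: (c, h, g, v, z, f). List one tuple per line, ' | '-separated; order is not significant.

Row counts bottom-up:
  S → 4
  σ[g<=7](S) → 4
  T → 5
  (σ[g<=7](S) ⋈[h=f] T) → 4

== RESULT ==
c | h | g | v | z | f
4 | 4 | 6 | s | s | 4
4 | 4 | 6 | s | t | 4
5 | 1 | 1 | q | r | 1
5 | 1 | 1 | t | s | 1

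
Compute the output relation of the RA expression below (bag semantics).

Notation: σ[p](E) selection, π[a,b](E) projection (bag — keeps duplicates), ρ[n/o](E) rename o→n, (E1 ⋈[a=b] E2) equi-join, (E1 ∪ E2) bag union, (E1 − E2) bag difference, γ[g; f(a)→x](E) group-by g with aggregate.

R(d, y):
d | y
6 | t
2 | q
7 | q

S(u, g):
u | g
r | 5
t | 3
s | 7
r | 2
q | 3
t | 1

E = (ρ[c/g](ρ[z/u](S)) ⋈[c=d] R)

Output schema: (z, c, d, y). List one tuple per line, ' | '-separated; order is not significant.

Subexpression sizes:
  S → 6
  ρ[z/u](S) → 6
  ρ[c/g](ρ[z/u](S)) → 6
  R → 3
  (ρ[c/g](ρ[z/u](S)) ⋈[c=d] R) → 2

== RESULT ==
z | c | d | y
r | 2 | 2 | q
s | 7 | 7 | q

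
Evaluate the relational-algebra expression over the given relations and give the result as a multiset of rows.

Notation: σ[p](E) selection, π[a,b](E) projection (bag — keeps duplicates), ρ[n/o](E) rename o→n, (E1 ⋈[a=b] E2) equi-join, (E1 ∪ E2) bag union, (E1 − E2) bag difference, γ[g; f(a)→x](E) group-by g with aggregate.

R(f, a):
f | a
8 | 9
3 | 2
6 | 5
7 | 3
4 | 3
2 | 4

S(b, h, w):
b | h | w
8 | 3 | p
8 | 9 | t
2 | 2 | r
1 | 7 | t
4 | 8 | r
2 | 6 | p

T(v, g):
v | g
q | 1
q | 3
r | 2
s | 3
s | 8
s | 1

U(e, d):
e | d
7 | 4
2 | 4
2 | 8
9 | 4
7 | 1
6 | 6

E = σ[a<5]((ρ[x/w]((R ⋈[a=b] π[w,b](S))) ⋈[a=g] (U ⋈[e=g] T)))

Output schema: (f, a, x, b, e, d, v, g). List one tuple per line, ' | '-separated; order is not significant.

Subexpression sizes:
  R → 6
  S → 6
  π[w,b](S) → 6
  (R ⋈[a=b] π[w,b](S)) → 3
  ρ[x/w]((R ⋈[a=b] π[w,b](S))) → 3
  U → 6
  T → 6
  (U ⋈[e=g] T) → 2
  (ρ[x/w]((R ⋈[a=b] π[w,b](S))) ⋈[a=g] (U ⋈[e=g] T)) → 4
  σ[a<5]((ρ[x/w]((R ⋈[a=b] π[w,b](S))) ⋈[a=g] (U ⋈[e=g] T))) → 4

== RESULT ==
f | a | x | b | e | d | v | g
3 | 2 | p | 2 | 2 | 4 | r | 2
3 | 2 | p | 2 | 2 | 8 | r | 2
3 | 2 | r | 2 | 2 | 4 | r | 2
3 | 2 | r | 2 | 2 | 8 | r | 2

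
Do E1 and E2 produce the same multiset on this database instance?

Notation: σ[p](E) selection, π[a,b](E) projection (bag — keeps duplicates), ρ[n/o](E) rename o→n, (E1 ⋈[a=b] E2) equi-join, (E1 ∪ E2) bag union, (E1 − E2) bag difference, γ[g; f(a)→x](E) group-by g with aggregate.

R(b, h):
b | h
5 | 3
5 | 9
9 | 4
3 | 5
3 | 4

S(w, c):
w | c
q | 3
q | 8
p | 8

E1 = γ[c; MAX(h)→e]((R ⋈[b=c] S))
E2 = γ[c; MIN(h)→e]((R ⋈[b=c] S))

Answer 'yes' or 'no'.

E1 per-node cardinality:
  R → 5
  S → 3
  (R ⋈[b=c] S) → 2
  γ[c; MAX(h)→e]((R ⋈[b=c] S)) → 1
E2 per-node cardinality:
  R → 5
  S → 3
  (R ⋈[b=c] S) → 2
  γ[c; MIN(h)→e]((R ⋈[b=c] S)) → 1

E1 result:
c | e
3 | 5
E2 result:
c | e
3 | 4
Witness: (3, 4) appears 0× in E1 but 1× in E2.

no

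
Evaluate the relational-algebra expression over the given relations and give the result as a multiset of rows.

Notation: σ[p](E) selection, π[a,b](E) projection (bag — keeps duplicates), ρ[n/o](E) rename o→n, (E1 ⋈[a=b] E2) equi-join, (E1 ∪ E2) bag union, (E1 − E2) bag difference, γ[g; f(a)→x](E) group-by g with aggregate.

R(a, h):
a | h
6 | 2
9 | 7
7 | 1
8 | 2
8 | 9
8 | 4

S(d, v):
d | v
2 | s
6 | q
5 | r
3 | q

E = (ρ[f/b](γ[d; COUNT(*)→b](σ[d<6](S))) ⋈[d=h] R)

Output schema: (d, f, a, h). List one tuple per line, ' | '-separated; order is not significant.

Stepwise |·|:
  S → 4
  σ[d<6](S) → 3
  γ[d; COUNT(*)→b](σ[d<6](S)) → 3
  ρ[f/b](γ[d; COUNT(*)→b](σ[d<6](S))) → 3
  R → 6
  (ρ[f/b](γ[d; COUNT(*)→b](σ[d<6](S))) ⋈[d=h] R) → 2

== RESULT ==
d | f | a | h
2 | 1 | 6 | 2
2 | 1 | 8 | 2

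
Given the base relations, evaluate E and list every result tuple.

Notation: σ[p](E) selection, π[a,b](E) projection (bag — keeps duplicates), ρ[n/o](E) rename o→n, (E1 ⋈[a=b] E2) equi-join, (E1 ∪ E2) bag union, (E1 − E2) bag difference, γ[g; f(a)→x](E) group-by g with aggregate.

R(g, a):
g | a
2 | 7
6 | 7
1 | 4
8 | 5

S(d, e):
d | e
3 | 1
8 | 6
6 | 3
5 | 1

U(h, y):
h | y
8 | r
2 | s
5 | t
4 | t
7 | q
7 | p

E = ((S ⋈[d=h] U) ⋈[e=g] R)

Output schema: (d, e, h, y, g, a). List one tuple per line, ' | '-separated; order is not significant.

Subexpression sizes:
  S → 4
  U → 6
  (S ⋈[d=h] U) → 2
  R → 4
  ((S ⋈[d=h] U) ⋈[e=g] R) → 2

== RESULT ==
d | e | h | y | g | a
5 | 1 | 5 | t | 1 | 4
8 | 6 | 8 | r | 6 | 7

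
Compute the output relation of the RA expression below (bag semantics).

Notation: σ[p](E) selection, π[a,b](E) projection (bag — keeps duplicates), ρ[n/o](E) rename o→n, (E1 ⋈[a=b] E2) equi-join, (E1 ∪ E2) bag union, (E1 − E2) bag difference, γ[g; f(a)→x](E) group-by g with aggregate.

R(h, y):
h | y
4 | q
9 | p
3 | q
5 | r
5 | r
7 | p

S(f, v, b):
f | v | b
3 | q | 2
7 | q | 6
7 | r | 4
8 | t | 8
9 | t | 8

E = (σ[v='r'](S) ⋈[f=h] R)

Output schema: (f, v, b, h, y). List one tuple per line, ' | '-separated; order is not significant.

Per-node cardinality:
  S → 5
  σ[v='r'](S) → 1
  R → 6
  (σ[v='r'](S) ⋈[f=h] R) → 1

== RESULT ==
f | v | b | h | y
7 | r | 4 | 7 | p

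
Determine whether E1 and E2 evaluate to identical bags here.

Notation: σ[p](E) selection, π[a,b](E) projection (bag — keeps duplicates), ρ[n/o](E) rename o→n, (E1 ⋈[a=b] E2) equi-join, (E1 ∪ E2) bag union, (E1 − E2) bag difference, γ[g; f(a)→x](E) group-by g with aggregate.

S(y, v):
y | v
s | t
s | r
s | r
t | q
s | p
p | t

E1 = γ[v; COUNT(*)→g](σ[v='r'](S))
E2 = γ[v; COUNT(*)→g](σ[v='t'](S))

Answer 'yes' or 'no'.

E1 per-node cardinality:
  S → 6
  σ[v='r'](S) → 2
  γ[v; COUNT(*)→g](σ[v='r'](S)) → 1
E2 per-node cardinality:
  S → 6
  σ[v='t'](S) → 2
  γ[v; COUNT(*)→g](σ[v='t'](S)) → 1

E1 result:
v | g
r | 2
E2 result:
v | g
t | 2
Witness: ('r', 2) appears 1× in E1 but 0× in E2.

no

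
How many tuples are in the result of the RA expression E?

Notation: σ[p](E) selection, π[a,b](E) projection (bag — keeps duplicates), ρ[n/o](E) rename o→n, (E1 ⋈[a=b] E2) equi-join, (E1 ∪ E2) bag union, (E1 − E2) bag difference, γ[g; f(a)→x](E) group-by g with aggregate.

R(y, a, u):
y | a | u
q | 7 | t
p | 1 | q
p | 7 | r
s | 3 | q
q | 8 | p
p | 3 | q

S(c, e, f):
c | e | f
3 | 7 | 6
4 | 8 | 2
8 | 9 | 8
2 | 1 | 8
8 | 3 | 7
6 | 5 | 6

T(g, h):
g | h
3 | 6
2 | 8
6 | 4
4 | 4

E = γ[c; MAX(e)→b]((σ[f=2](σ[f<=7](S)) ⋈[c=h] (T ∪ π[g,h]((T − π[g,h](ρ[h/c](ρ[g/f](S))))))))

Per-node cardinality:
  S → 6
  σ[f<=7](S) → 4
  σ[f=2](σ[f<=7](S)) → 1
  T → 4
  T → 4
  S → 6
  ρ[g/f](S) → 6
  ρ[h/c](ρ[g/f](S)) → 6
  π[g,h](ρ[h/c](ρ[g/f](S))) → 6
  (T − π[g,h](ρ[h/c](ρ[g/f](S)))) → 4
  π[g,h]((T − π[g,h](ρ[h/c](ρ[g/f](S))))) → 4
  (T ∪ π[g,h]((T − π[g,h](ρ[h/c](ρ[g/f](S)))))) → 8
  (σ[f=2](σ[f<=7](S)) ⋈[c=h] (T ∪ π[g,h]((T − π[g,h](ρ[h/c](ρ[g/f](S))))))) → 4
  γ[c; MAX(e)→b]((σ[f=2](σ[f<=7](S)) ⋈[c=h] (T ∪ π[g,h]((T − π[g,h](ρ[h/c](ρ[g/f](S)))))))) → 1

|E| = 1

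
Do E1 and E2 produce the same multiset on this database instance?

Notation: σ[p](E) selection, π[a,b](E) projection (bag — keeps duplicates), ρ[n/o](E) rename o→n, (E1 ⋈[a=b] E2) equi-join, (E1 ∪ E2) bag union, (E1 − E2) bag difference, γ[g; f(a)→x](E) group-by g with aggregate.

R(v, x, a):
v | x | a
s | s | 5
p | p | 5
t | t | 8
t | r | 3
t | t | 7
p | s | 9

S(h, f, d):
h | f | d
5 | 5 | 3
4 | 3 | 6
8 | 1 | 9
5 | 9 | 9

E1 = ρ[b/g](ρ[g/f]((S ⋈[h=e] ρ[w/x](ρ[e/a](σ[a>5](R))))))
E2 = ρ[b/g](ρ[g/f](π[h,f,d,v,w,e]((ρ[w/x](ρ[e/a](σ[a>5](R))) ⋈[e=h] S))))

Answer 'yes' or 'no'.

E1 subexpression sizes:
  S → 4
  R → 6
  σ[a>5](R) → 3
  ρ[e/a](σ[a>5](R)) → 3
  ρ[w/x](ρ[e/a](σ[a>5](R))) → 3
  (S ⋈[h=e] ρ[w/x](ρ[e/a](σ[a>5](R)))) → 1
  ρ[g/f]((S ⋈[h=e] ρ[w/x](ρ[e/a](σ[a>5](R))))) → 1
  ρ[b/g](ρ[g/f]((S ⋈[h=e] ρ[w/x](ρ[e/a](σ[a>5](R)))))) → 1
E2 subexpression sizes:
  R → 6
  σ[a>5](R) → 3
  ρ[e/a](σ[a>5](R)) → 3
  ρ[w/x](ρ[e/a](σ[a>5](R))) → 3
  S → 4
  (ρ[w/x](ρ[e/a](σ[a>5](R))) ⋈[e=h] S) → 1
  π[h,f,d,v,w,e]((ρ[w/x](ρ[e/a](σ[a>5](R))) ⋈[e=h] S)) → 1
  ρ[g/f](π[h,f,d,v,w,e]((ρ[w/x](ρ[e/a](σ[a>5](R))) ⋈[e=h] S))) → 1
  ρ[b/g](ρ[g/f](π[h,f,d,v,w,e]((ρ[w/x](ρ[e/a](σ[a>5](R))) ⋈[e=h] S)))) → 1

E1 and E2 produce the same multiset:
h | b | d | v | w | e
8 | 1 | 9 | t | t | 8

yes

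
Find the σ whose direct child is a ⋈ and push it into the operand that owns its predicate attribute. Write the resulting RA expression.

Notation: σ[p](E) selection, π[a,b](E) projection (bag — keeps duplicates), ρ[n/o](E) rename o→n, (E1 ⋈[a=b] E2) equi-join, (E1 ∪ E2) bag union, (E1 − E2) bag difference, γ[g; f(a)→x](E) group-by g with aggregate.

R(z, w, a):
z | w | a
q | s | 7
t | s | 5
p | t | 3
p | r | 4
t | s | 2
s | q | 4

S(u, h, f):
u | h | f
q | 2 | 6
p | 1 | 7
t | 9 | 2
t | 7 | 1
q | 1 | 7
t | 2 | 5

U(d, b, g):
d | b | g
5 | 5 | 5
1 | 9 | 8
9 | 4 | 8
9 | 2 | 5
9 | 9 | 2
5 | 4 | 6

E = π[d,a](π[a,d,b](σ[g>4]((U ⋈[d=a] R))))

σ filters on g, owned by the left side.
E' = π[d,a](π[a,d,b]((σ[g>4](U) ⋈[d=a] R)))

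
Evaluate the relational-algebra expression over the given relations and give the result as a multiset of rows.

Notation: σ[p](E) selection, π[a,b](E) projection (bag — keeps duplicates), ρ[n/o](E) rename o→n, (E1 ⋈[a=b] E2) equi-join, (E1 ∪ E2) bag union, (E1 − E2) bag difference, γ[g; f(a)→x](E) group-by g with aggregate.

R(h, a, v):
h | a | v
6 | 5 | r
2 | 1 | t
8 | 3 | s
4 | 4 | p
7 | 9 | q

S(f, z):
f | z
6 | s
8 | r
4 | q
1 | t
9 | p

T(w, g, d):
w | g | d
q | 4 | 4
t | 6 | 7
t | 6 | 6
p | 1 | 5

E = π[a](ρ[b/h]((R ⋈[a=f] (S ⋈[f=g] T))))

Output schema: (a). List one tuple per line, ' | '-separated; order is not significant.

Stepwise |·|:
  R → 5
  S → 5
  T → 4
  (S ⋈[f=g] T) → 4
  (R ⋈[a=f] (S ⋈[f=g] T)) → 2
  ρ[b/h]((R ⋈[a=f] (S ⋈[f=g] T))) → 2
  π[a](ρ[b/h]((R ⋈[a=f] (S ⋈[f=g] T)))) → 2

== RESULT ==
a
1
4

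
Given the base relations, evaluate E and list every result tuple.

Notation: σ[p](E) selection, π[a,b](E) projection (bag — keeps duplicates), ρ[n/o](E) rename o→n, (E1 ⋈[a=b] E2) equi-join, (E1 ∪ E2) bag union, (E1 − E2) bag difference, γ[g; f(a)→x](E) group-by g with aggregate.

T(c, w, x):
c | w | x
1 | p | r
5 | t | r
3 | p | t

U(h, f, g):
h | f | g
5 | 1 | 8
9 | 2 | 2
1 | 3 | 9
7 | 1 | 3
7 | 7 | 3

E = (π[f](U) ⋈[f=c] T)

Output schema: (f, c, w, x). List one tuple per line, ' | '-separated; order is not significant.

Stepwise |·|:
  U → 5
  π[f](U) → 5
  T → 3
  (π[f](U) ⋈[f=c] T) → 3

== RESULT ==
f | c | w | x
1 | 1 | p | r
1 | 1 | p | r
3 | 3 | p | t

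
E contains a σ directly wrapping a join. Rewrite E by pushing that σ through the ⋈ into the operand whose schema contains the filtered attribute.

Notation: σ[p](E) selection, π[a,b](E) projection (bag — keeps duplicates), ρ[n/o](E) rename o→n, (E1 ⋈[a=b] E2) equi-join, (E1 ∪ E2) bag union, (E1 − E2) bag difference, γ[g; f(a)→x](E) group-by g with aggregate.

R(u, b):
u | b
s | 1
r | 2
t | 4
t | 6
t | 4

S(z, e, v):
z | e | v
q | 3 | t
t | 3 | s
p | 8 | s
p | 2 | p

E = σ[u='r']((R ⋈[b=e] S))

σ filters on u, owned by the left side.
E' = (σ[u='r'](R) ⋈[b=e] S)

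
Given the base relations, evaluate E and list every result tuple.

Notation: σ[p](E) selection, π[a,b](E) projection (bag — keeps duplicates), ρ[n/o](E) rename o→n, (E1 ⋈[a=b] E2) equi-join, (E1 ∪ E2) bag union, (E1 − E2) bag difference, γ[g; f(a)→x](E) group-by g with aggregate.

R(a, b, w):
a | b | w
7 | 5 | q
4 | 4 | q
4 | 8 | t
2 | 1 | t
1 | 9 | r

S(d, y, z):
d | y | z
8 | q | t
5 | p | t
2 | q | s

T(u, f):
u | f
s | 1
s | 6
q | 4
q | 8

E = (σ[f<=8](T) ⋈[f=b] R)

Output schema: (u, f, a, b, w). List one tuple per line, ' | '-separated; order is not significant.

Per-node cardinality:
  T → 4
  σ[f<=8](T) → 4
  R → 5
  (σ[f<=8](T) ⋈[f=b] R) → 3

== RESULT ==
u | f | a | b | w
q | 4 | 4 | 4 | q
q | 8 | 4 | 8 | t
s | 1 | 2 | 1 | t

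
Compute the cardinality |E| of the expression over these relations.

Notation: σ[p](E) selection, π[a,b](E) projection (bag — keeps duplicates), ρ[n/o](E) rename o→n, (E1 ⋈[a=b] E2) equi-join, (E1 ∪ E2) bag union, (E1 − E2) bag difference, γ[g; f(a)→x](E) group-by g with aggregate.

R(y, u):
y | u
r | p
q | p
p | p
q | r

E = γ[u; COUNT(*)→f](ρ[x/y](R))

Row counts bottom-up:
  R → 4
  ρ[x/y](R) → 4
  γ[u; COUNT(*)→f](ρ[x/y](R)) → 2

|E| = 2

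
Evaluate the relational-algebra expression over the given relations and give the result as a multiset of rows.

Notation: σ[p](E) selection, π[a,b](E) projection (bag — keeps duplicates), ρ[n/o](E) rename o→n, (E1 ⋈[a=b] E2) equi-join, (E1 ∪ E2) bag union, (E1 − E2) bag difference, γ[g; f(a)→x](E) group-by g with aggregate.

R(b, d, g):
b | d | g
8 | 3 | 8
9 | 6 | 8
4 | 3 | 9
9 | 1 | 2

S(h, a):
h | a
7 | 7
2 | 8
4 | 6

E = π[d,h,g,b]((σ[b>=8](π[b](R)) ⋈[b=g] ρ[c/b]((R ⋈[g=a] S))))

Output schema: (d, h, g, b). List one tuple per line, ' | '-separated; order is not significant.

Subexpression sizes:
  R → 4
  π[b](R) → 4
  σ[b>=8](π[b](R)) → 3
  R → 4
  S → 3
  (R ⋈[g=a] S) → 2
  ρ[c/b]((R ⋈[g=a] S)) → 2
  (σ[b>=8](π[b](R)) ⋈[b=g] ρ[c/b]((R ⋈[g=a] S))) → 2
  π[d,h,g,b]((σ[b>=8](π[b](R)) ⋈[b=g] ρ[c/b]((R ⋈[g=a] S)))) → 2

== RESULT ==
d | h | g | b
3 | 2 | 8 | 8
6 | 2 | 8 | 8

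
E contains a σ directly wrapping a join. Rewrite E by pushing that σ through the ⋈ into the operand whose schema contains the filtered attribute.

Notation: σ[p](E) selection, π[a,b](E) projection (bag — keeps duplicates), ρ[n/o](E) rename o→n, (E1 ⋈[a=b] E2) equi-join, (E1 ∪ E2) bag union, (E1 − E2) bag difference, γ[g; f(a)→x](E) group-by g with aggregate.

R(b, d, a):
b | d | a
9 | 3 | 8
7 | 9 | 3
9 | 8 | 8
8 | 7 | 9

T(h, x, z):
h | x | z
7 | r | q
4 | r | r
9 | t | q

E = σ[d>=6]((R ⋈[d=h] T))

σ filters on d, owned by the left side.
E' = (σ[d>=6](R) ⋈[d=h] T)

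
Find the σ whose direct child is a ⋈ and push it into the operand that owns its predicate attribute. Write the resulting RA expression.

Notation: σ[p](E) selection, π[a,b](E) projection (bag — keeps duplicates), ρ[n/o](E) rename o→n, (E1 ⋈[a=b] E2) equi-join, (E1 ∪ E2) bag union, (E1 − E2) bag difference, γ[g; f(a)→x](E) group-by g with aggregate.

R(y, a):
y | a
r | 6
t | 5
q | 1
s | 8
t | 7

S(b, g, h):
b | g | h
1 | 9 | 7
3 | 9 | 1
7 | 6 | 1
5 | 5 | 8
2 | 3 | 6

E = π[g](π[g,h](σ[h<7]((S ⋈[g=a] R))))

σ filters on h, owned by the left side.
E' = π[g](π[g,h]((σ[h<7](S) ⋈[g=a] R)))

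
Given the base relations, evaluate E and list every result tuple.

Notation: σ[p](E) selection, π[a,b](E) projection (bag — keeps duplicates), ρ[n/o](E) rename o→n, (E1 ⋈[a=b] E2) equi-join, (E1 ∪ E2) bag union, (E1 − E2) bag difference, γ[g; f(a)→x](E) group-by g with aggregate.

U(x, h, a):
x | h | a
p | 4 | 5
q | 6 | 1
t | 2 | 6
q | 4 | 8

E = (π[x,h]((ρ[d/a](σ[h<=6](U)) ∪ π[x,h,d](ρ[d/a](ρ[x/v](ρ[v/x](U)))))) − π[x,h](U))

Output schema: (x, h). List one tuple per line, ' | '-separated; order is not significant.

Per-node cardinality:
  U → 4
  σ[h<=6](U) → 4
  ρ[d/a](σ[h<=6](U)) → 4
  U → 4
  ρ[v/x](U) → 4
  ρ[x/v](ρ[v/x](U)) → 4
  ρ[d/a](ρ[x/v](ρ[v/x](U))) → 4
  π[x,h,d](ρ[d/a](ρ[x/v](ρ[v/x](U)))) → 4
  (ρ[d/a](σ[h<=6](U)) ∪ π[x,h,d](ρ[d/a](ρ[x/v](ρ[v/x](U))))) → 8
  π[x,h]((ρ[d/a](σ[h<=6](U)) ∪ π[x,h,d](ρ[d/a](ρ[x/v](ρ[v/x](U)))))) → 8
  U → 4
  π[x,h](U) → 4
  (π[x,h]((ρ[d/a](σ[h<=6](U)) ∪ π[x,h,d](ρ[d/a](ρ[x/v](ρ[v/x](U)))))) − π[x,h](U)) → 4

== RESULT ==
x | h
p | 4
q | 4
q | 6
t | 2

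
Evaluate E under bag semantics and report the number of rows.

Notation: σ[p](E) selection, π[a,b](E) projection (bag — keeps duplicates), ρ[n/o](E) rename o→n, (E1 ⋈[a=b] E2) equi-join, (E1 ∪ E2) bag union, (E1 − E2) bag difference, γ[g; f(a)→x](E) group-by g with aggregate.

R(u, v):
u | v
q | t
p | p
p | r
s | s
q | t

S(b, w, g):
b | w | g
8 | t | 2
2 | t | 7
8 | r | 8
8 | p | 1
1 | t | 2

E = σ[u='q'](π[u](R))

Row counts bottom-up:
  R → 5
  π[u](R) → 5
  σ[u='q'](π[u](R)) → 2

|E| = 2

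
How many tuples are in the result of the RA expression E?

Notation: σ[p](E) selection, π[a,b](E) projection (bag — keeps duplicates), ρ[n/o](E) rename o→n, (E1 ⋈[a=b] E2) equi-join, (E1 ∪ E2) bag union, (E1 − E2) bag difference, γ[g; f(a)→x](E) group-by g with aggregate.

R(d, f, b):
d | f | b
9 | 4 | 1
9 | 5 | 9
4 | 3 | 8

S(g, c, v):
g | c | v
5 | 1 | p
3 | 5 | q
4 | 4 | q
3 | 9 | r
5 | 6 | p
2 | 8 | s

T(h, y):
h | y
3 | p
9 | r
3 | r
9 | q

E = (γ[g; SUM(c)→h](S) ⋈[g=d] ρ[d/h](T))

Stepwise |·|:
  S → 6
  γ[g; SUM(c)→h](S) → 4
  T → 4
  ρ[d/h](T) → 4
  (γ[g; SUM(c)→h](S) ⋈[g=d] ρ[d/h](T)) → 2

|E| = 2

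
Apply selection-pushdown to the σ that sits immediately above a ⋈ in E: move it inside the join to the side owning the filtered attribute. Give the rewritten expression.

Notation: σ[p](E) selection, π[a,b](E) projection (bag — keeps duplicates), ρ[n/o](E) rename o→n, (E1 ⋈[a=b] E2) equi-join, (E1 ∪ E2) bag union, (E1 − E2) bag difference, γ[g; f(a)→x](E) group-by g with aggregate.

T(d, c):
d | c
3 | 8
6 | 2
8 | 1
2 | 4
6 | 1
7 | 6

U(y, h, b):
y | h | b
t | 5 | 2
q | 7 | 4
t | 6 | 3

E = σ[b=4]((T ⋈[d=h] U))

σ filters on b, owned by the right side.
E' = (T ⋈[d=h] σ[b=4](U))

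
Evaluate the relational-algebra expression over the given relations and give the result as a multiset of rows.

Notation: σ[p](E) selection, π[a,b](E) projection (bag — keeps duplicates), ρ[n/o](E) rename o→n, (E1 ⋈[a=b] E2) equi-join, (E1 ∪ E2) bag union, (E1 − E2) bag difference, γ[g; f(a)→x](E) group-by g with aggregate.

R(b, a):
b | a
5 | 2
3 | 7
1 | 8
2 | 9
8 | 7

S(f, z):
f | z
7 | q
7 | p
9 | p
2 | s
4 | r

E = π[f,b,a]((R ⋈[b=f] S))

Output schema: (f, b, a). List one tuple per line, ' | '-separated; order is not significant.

Per-node cardinality:
  R → 5
  S → 5
  (R ⋈[b=f] S) → 1
  π[f,b,a]((R ⋈[b=f] S)) → 1

== RESULT ==
f | b | a
2 | 2 | 9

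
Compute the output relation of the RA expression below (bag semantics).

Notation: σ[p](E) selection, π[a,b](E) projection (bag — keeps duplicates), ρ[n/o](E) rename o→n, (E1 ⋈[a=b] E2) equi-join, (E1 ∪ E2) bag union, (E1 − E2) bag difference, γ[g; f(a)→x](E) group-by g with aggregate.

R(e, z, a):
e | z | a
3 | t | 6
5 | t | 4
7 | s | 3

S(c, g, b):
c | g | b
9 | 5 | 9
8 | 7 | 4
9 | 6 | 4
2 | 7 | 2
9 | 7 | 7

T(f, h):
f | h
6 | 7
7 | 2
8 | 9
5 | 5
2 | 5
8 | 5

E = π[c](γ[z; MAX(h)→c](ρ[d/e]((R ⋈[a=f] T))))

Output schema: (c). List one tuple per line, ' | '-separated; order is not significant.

Per-node cardinality:
  R → 3
  T → 6
  (R ⋈[a=f] T) → 1
  ρ[d/e]((R ⋈[a=f] T)) → 1
  γ[z; MAX(h)→c](ρ[d/e]((R ⋈[a=f] T))) → 1
  π[c](γ[z; MAX(h)→c](ρ[d/e]((R ⋈[a=f] T)))) → 1

== RESULT ==
c
7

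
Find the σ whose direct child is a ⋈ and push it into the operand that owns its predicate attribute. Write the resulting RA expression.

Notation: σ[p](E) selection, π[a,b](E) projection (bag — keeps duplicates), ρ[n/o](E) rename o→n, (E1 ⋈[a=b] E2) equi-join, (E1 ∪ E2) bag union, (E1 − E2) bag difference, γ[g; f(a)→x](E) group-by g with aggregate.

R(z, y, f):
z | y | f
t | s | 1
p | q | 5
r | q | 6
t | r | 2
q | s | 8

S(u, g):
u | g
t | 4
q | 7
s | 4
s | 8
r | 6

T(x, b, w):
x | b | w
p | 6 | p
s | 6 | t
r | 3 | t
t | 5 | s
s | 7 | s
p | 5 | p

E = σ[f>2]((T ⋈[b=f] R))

σ filters on f, owned by the right side.
E' = (T ⋈[b=f] σ[f>2](R))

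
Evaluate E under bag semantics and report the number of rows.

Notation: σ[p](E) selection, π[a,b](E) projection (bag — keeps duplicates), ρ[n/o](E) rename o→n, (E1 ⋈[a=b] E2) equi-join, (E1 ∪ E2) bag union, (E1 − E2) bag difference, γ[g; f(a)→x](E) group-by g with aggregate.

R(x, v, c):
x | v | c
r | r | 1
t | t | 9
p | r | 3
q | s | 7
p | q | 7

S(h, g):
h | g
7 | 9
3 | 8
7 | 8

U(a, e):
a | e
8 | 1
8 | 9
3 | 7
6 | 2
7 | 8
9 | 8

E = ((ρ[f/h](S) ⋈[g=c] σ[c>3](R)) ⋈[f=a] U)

Subexpression sizes:
  S → 3
  ρ[f/h](S) → 3
  R → 5
  σ[c>3](R) → 3
  (ρ[f/h](S) ⋈[g=c] σ[c>3](R)) → 1
  U → 6
  ((ρ[f/h](S) ⋈[g=c] σ[c>3](R)) ⋈[f=a] U) → 1

|E| = 1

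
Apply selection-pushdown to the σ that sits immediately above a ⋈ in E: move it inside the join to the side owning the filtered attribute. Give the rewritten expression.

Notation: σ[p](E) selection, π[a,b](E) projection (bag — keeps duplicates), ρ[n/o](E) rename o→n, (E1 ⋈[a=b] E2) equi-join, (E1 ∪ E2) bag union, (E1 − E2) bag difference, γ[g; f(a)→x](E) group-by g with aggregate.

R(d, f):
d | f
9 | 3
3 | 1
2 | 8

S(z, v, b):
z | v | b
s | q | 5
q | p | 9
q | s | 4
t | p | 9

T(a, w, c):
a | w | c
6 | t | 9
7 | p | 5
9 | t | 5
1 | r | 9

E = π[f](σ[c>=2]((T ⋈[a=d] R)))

σ filters on c, owned by the left side.
E' = π[f]((σ[c>=2](T) ⋈[a=d] R))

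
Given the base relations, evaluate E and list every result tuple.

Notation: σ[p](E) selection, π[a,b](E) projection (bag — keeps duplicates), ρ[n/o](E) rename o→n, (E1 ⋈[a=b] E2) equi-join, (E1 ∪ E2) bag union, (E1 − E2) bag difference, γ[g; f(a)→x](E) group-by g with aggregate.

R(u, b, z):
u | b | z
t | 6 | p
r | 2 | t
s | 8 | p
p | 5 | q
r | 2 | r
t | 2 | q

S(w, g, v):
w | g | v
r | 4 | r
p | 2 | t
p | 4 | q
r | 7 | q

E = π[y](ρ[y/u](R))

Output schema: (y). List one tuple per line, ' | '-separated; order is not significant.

Per-node cardinality:
  R → 6
  ρ[y/u](R) → 6
  π[y](ρ[y/u](R)) → 6

== RESULT ==
y
p
r
r
s
t
t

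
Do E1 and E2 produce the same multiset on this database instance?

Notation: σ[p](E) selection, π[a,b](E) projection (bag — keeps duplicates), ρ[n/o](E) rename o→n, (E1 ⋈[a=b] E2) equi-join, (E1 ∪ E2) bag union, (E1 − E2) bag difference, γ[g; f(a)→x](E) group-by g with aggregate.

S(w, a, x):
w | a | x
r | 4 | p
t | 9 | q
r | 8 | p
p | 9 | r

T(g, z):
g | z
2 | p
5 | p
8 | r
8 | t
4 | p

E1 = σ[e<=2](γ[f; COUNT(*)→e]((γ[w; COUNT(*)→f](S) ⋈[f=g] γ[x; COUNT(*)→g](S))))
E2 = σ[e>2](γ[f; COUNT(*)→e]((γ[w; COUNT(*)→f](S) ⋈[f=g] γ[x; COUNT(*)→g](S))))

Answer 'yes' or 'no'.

E1 row counts bottom-up:
  S → 4
  γ[w; COUNT(*)→f](S) → 3
  S → 4
  γ[x; COUNT(*)→g](S) → 3
  (γ[w; COUNT(*)→f](S) ⋈[f=g] γ[x; COUNT(*)→g](S)) → 5
  γ[f; COUNT(*)→e]((γ[w; COUNT(*)→f](S) ⋈[f=g] γ[x; COUNT(*)→g](S))) → 2
  σ[e<=2](γ[f; COUNT(*)→e]((γ[w; COUNT(*)→f](S) ⋈[f=g] γ[x; COUNT(*)→g](S)))) → 1
E2 row counts bottom-up:
  S → 4
  γ[w; COUNT(*)→f](S) → 3
  S → 4
  γ[x; COUNT(*)→g](S) → 3
  (γ[w; COUNT(*)→f](S) ⋈[f=g] γ[x; COUNT(*)→g](S)) → 5
  γ[f; COUNT(*)→e]((γ[w; COUNT(*)→f](S) ⋈[f=g] γ[x; COUNT(*)→g](S))) → 2
  σ[e>2](γ[f; COUNT(*)→e]((γ[w; COUNT(*)→f](S) ⋈[f=g] γ[x; COUNT(*)→g](S)))) → 1

E1 result:
f | e
2 | 1
E2 result:
f | e
1 | 4
Witness: (2, 1) appears 1× in E1 but 0× in E2.

no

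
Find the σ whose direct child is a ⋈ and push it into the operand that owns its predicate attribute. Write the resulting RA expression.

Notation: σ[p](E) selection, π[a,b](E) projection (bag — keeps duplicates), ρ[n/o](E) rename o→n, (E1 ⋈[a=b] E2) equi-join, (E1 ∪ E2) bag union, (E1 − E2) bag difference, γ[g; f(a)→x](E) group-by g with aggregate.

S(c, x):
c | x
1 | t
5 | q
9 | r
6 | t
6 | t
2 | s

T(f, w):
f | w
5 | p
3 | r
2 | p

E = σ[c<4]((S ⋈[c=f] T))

σ filters on c, owned by the left side.
E' = (σ[c<4](S) ⋈[c=f] T)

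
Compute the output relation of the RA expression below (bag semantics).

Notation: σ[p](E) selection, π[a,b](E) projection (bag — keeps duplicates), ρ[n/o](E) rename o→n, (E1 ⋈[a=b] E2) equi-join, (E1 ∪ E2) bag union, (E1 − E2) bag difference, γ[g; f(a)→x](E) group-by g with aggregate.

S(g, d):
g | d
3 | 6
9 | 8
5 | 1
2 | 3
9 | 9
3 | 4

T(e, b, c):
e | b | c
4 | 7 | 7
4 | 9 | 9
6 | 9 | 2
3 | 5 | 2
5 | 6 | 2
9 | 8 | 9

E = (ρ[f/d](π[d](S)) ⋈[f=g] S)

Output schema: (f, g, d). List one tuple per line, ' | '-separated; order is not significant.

Stepwise |·|:
  S → 6
  π[d](S) → 6
  ρ[f/d](π[d](S)) → 6
  S → 6
  (ρ[f/d](π[d](S)) ⋈[f=g] S) → 4

== RESULT ==
f | g | d
3 | 3 | 4
3 | 3 | 6
9 | 9 | 8
9 | 9 | 9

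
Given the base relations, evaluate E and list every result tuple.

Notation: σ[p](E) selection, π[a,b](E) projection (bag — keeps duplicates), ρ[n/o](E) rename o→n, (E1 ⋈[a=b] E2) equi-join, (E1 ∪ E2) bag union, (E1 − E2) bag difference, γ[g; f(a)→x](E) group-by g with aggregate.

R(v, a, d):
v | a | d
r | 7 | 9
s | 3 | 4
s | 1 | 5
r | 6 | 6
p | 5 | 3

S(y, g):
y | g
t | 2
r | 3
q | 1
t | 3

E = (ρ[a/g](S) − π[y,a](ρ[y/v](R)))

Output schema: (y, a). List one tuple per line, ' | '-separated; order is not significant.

Subexpression sizes:
  S → 4
  ρ[a/g](S) → 4
  R → 5
  ρ[y/v](R) → 5
  π[y,a](ρ[y/v](R)) → 5
  (ρ[a/g](S) − π[y,a](ρ[y/v](R))) → 4

== RESULT ==
y | a
q | 1
r | 3
t | 2
t | 3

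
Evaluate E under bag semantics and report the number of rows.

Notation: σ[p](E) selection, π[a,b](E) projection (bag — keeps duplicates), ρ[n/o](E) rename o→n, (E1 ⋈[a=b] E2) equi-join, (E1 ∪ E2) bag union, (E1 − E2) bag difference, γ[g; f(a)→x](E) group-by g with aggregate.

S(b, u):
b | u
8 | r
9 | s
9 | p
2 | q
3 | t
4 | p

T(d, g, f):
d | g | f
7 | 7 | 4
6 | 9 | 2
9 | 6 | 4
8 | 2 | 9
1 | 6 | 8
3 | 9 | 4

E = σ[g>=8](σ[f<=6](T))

Stepwise |·|:
  T → 6
  σ[f<=6](T) → 4
  σ[g>=8](σ[f<=6](T)) → 2

|E| = 2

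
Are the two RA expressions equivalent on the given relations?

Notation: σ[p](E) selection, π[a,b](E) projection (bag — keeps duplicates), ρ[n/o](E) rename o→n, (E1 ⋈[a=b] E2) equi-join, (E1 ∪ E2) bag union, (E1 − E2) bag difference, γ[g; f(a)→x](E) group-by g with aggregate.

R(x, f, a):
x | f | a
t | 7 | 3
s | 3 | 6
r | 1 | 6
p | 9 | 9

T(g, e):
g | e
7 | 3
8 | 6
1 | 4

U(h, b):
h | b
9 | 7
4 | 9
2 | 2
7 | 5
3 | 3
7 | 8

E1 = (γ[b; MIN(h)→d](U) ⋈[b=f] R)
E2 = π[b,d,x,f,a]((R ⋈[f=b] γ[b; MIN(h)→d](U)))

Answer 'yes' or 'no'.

E1 subexpression sizes:
  U → 6
  γ[b; MIN(h)→d](U) → 6
  R → 4
  (γ[b; MIN(h)→d](U) ⋈[b=f] R) → 3
E2 subexpression sizes:
  R → 4
  U → 6
  γ[b; MIN(h)→d](U) → 6
  (R ⋈[f=b] γ[b; MIN(h)→d](U)) → 3
  π[b,d,x,f,a]((R ⋈[f=b] γ[b; MIN(h)→d](U))) → 3

E1 and E2 produce the same multiset:
b | d | x | f | a
3 | 3 | s | 3 | 6
7 | 9 | t | 7 | 3
9 | 4 | p | 9 | 9

yes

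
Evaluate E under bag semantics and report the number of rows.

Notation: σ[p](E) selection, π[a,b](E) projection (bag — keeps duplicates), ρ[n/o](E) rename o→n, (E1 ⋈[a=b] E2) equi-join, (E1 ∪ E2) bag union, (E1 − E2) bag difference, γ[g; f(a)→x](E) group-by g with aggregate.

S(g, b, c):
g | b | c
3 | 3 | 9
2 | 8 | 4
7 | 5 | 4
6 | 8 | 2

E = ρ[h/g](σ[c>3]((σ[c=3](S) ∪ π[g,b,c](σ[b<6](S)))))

Per-node cardinality:
  S → 4
  σ[c=3](S) → 0
  S → 4
  σ[b<6](S) → 2
  π[g,b,c](σ[b<6](S)) → 2
  (σ[c=3](S) ∪ π[g,b,c](σ[b<6](S))) → 2
  σ[c>3]((σ[c=3](S) ∪ π[g,b,c](σ[b<6](S)))) → 2
  ρ[h/g](σ[c>3]((σ[c=3](S) ∪ π[g,b,c](σ[b<6](S))))) → 2

|E| = 2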